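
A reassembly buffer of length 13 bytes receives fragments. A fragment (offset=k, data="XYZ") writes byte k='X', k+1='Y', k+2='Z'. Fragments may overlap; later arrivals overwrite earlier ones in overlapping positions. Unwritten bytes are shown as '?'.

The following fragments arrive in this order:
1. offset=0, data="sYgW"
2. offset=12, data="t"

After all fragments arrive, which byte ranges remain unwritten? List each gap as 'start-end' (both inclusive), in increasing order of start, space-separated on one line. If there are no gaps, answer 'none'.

Answer: 4-11

Derivation:
Fragment 1: offset=0 len=4
Fragment 2: offset=12 len=1
Gaps: 4-11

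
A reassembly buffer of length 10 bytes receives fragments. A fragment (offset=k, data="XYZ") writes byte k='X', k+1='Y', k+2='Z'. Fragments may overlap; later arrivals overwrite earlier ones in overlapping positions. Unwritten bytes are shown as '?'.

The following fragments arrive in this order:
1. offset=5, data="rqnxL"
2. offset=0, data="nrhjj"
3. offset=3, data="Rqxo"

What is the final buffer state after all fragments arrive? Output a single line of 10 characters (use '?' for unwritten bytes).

Answer: nrhRqxonxL

Derivation:
Fragment 1: offset=5 data="rqnxL" -> buffer=?????rqnxL
Fragment 2: offset=0 data="nrhjj" -> buffer=nrhjjrqnxL
Fragment 3: offset=3 data="Rqxo" -> buffer=nrhRqxonxL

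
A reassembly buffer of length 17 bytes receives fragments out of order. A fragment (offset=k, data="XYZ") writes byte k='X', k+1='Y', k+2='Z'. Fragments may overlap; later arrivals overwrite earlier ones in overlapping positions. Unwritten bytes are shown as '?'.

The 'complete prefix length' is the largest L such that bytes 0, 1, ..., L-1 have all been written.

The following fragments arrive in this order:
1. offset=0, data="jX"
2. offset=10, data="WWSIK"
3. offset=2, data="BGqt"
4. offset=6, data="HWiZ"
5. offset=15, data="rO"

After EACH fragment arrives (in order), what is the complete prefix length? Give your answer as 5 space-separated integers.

Fragment 1: offset=0 data="jX" -> buffer=jX??????????????? -> prefix_len=2
Fragment 2: offset=10 data="WWSIK" -> buffer=jX????????WWSIK?? -> prefix_len=2
Fragment 3: offset=2 data="BGqt" -> buffer=jXBGqt????WWSIK?? -> prefix_len=6
Fragment 4: offset=6 data="HWiZ" -> buffer=jXBGqtHWiZWWSIK?? -> prefix_len=15
Fragment 5: offset=15 data="rO" -> buffer=jXBGqtHWiZWWSIKrO -> prefix_len=17

Answer: 2 2 6 15 17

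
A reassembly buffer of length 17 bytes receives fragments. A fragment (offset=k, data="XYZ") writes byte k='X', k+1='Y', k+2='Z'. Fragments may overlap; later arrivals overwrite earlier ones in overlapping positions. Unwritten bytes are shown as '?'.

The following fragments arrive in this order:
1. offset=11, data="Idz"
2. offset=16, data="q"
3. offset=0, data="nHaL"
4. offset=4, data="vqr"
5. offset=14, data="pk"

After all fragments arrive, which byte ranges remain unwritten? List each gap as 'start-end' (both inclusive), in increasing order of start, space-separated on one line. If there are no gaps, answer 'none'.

Answer: 7-10

Derivation:
Fragment 1: offset=11 len=3
Fragment 2: offset=16 len=1
Fragment 3: offset=0 len=4
Fragment 4: offset=4 len=3
Fragment 5: offset=14 len=2
Gaps: 7-10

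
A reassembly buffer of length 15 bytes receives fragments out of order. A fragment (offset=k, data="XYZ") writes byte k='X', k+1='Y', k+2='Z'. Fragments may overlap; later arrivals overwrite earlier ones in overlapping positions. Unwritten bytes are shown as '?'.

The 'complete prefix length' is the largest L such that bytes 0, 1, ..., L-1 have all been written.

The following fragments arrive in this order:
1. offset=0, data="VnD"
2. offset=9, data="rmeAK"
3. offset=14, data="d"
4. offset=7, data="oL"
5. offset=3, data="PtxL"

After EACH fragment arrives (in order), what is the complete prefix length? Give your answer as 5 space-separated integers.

Answer: 3 3 3 3 15

Derivation:
Fragment 1: offset=0 data="VnD" -> buffer=VnD???????????? -> prefix_len=3
Fragment 2: offset=9 data="rmeAK" -> buffer=VnD??????rmeAK? -> prefix_len=3
Fragment 3: offset=14 data="d" -> buffer=VnD??????rmeAKd -> prefix_len=3
Fragment 4: offset=7 data="oL" -> buffer=VnD????oLrmeAKd -> prefix_len=3
Fragment 5: offset=3 data="PtxL" -> buffer=VnDPtxLoLrmeAKd -> prefix_len=15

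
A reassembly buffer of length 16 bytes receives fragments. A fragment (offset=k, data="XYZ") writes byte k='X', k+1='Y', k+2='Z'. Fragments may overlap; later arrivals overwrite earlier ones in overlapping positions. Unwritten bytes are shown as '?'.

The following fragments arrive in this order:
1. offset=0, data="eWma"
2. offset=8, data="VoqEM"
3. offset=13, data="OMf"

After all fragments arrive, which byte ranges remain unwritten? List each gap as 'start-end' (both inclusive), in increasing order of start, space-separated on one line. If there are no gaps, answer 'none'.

Fragment 1: offset=0 len=4
Fragment 2: offset=8 len=5
Fragment 3: offset=13 len=3
Gaps: 4-7

Answer: 4-7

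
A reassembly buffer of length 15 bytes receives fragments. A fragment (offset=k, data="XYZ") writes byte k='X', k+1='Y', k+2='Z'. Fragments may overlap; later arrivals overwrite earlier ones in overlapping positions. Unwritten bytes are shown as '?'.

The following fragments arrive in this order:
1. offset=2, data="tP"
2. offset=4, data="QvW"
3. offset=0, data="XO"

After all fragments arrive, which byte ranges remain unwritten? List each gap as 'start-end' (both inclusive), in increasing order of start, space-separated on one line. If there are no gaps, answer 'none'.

Answer: 7-14

Derivation:
Fragment 1: offset=2 len=2
Fragment 2: offset=4 len=3
Fragment 3: offset=0 len=2
Gaps: 7-14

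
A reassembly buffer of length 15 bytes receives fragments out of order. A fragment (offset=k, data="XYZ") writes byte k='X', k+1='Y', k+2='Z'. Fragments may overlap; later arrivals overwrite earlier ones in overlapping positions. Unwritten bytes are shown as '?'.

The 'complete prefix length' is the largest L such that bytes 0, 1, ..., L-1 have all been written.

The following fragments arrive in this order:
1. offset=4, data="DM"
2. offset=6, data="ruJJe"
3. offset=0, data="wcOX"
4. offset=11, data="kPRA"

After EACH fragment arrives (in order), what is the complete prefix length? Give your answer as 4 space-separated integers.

Answer: 0 0 11 15

Derivation:
Fragment 1: offset=4 data="DM" -> buffer=????DM????????? -> prefix_len=0
Fragment 2: offset=6 data="ruJJe" -> buffer=????DMruJJe???? -> prefix_len=0
Fragment 3: offset=0 data="wcOX" -> buffer=wcOXDMruJJe???? -> prefix_len=11
Fragment 4: offset=11 data="kPRA" -> buffer=wcOXDMruJJekPRA -> prefix_len=15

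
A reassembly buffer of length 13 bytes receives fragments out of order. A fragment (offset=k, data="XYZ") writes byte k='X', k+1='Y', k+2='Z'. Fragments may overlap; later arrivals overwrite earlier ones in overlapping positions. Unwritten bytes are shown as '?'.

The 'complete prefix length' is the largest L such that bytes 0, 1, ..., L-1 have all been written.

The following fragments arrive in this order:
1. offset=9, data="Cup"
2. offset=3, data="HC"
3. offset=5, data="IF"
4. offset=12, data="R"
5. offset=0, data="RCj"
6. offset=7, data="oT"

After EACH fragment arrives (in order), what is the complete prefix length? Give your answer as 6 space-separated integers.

Fragment 1: offset=9 data="Cup" -> buffer=?????????Cup? -> prefix_len=0
Fragment 2: offset=3 data="HC" -> buffer=???HC????Cup? -> prefix_len=0
Fragment 3: offset=5 data="IF" -> buffer=???HCIF??Cup? -> prefix_len=0
Fragment 4: offset=12 data="R" -> buffer=???HCIF??CupR -> prefix_len=0
Fragment 5: offset=0 data="RCj" -> buffer=RCjHCIF??CupR -> prefix_len=7
Fragment 6: offset=7 data="oT" -> buffer=RCjHCIFoTCupR -> prefix_len=13

Answer: 0 0 0 0 7 13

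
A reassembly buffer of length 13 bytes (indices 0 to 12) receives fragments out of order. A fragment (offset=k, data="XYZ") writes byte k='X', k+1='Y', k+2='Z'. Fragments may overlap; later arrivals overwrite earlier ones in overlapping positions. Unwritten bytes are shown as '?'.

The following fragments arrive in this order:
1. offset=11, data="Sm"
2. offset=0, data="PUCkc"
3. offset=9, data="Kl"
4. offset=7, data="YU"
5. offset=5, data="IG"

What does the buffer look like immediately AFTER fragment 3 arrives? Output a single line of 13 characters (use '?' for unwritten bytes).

Fragment 1: offset=11 data="Sm" -> buffer=???????????Sm
Fragment 2: offset=0 data="PUCkc" -> buffer=PUCkc??????Sm
Fragment 3: offset=9 data="Kl" -> buffer=PUCkc????KlSm

Answer: PUCkc????KlSm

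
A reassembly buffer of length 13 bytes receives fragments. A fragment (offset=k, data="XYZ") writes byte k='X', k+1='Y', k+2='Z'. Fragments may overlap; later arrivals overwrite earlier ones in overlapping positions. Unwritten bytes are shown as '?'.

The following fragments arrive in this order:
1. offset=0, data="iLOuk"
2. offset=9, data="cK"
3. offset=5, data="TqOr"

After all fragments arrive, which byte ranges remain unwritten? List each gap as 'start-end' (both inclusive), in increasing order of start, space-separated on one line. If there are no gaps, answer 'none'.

Fragment 1: offset=0 len=5
Fragment 2: offset=9 len=2
Fragment 3: offset=5 len=4
Gaps: 11-12

Answer: 11-12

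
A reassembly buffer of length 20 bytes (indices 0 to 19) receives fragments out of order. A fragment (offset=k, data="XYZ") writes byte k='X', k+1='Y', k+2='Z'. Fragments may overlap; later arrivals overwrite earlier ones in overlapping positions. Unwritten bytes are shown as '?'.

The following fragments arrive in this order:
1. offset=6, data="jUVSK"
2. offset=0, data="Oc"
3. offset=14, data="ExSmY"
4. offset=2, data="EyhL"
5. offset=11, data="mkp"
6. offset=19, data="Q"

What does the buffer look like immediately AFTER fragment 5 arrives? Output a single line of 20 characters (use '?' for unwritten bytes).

Answer: OcEyhLjUVSKmkpExSmY?

Derivation:
Fragment 1: offset=6 data="jUVSK" -> buffer=??????jUVSK?????????
Fragment 2: offset=0 data="Oc" -> buffer=Oc????jUVSK?????????
Fragment 3: offset=14 data="ExSmY" -> buffer=Oc????jUVSK???ExSmY?
Fragment 4: offset=2 data="EyhL" -> buffer=OcEyhLjUVSK???ExSmY?
Fragment 5: offset=11 data="mkp" -> buffer=OcEyhLjUVSKmkpExSmY?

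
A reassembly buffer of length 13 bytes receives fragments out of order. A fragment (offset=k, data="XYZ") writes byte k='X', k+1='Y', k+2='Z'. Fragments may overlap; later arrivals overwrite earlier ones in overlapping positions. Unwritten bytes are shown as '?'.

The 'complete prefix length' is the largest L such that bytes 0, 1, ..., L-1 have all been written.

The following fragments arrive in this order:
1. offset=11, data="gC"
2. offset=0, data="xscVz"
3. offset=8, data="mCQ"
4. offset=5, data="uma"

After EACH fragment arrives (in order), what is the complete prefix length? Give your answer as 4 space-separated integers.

Fragment 1: offset=11 data="gC" -> buffer=???????????gC -> prefix_len=0
Fragment 2: offset=0 data="xscVz" -> buffer=xscVz??????gC -> prefix_len=5
Fragment 3: offset=8 data="mCQ" -> buffer=xscVz???mCQgC -> prefix_len=5
Fragment 4: offset=5 data="uma" -> buffer=xscVzumamCQgC -> prefix_len=13

Answer: 0 5 5 13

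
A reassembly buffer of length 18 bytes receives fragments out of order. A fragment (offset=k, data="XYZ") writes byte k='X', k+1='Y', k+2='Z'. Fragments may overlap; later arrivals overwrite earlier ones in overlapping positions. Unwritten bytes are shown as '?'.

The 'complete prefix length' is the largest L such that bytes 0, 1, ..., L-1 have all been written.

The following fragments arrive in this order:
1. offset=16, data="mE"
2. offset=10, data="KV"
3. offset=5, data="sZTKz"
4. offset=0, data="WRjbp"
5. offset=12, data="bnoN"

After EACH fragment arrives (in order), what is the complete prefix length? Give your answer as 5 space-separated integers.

Fragment 1: offset=16 data="mE" -> buffer=????????????????mE -> prefix_len=0
Fragment 2: offset=10 data="KV" -> buffer=??????????KV????mE -> prefix_len=0
Fragment 3: offset=5 data="sZTKz" -> buffer=?????sZTKzKV????mE -> prefix_len=0
Fragment 4: offset=0 data="WRjbp" -> buffer=WRjbpsZTKzKV????mE -> prefix_len=12
Fragment 5: offset=12 data="bnoN" -> buffer=WRjbpsZTKzKVbnoNmE -> prefix_len=18

Answer: 0 0 0 12 18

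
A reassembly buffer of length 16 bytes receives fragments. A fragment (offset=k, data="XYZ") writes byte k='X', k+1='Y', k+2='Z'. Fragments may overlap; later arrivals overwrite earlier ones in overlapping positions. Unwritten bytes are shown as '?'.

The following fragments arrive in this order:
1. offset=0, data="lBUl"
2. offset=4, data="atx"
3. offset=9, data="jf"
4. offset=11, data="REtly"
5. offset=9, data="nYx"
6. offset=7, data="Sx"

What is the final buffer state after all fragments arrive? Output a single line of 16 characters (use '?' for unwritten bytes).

Answer: lBUlatxSxnYxEtly

Derivation:
Fragment 1: offset=0 data="lBUl" -> buffer=lBUl????????????
Fragment 2: offset=4 data="atx" -> buffer=lBUlatx?????????
Fragment 3: offset=9 data="jf" -> buffer=lBUlatx??jf?????
Fragment 4: offset=11 data="REtly" -> buffer=lBUlatx??jfREtly
Fragment 5: offset=9 data="nYx" -> buffer=lBUlatx??nYxEtly
Fragment 6: offset=7 data="Sx" -> buffer=lBUlatxSxnYxEtly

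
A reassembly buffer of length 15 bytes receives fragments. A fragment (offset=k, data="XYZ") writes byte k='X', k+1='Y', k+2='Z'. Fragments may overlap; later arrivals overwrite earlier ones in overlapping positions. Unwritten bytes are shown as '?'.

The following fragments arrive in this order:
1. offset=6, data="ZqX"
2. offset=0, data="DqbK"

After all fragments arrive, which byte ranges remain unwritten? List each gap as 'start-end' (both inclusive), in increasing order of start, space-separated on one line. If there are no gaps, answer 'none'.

Answer: 4-5 9-14

Derivation:
Fragment 1: offset=6 len=3
Fragment 2: offset=0 len=4
Gaps: 4-5 9-14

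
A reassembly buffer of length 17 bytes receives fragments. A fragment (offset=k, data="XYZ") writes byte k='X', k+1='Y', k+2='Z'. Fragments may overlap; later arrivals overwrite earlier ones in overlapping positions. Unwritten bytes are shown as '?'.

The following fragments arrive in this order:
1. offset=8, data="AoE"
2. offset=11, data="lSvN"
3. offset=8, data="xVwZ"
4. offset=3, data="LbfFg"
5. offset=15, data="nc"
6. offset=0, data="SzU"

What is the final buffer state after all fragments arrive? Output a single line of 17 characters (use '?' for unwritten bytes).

Answer: SzULbfFgxVwZSvNnc

Derivation:
Fragment 1: offset=8 data="AoE" -> buffer=????????AoE??????
Fragment 2: offset=11 data="lSvN" -> buffer=????????AoElSvN??
Fragment 3: offset=8 data="xVwZ" -> buffer=????????xVwZSvN??
Fragment 4: offset=3 data="LbfFg" -> buffer=???LbfFgxVwZSvN??
Fragment 5: offset=15 data="nc" -> buffer=???LbfFgxVwZSvNnc
Fragment 6: offset=0 data="SzU" -> buffer=SzULbfFgxVwZSvNnc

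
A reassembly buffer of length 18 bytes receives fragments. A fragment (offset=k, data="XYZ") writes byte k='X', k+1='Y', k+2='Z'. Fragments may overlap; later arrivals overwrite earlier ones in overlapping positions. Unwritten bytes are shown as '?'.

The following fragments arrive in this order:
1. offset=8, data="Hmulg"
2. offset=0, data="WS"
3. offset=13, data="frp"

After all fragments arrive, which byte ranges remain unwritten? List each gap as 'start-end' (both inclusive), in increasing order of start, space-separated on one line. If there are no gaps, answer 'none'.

Fragment 1: offset=8 len=5
Fragment 2: offset=0 len=2
Fragment 3: offset=13 len=3
Gaps: 2-7 16-17

Answer: 2-7 16-17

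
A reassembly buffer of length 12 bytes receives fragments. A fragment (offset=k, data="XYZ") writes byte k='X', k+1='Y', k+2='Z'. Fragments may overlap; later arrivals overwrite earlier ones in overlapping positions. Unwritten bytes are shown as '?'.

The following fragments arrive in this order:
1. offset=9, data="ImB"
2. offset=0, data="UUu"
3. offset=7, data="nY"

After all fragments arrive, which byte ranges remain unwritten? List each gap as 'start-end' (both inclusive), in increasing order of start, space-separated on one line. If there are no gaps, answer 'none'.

Fragment 1: offset=9 len=3
Fragment 2: offset=0 len=3
Fragment 3: offset=7 len=2
Gaps: 3-6

Answer: 3-6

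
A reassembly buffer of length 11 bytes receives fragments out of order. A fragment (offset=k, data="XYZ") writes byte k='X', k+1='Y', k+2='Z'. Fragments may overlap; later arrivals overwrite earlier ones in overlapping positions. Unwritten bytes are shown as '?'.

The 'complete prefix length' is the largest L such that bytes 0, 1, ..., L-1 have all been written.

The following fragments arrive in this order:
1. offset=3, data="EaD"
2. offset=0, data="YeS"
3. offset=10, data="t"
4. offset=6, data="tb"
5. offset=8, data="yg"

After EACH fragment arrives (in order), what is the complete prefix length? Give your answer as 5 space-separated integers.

Fragment 1: offset=3 data="EaD" -> buffer=???EaD????? -> prefix_len=0
Fragment 2: offset=0 data="YeS" -> buffer=YeSEaD????? -> prefix_len=6
Fragment 3: offset=10 data="t" -> buffer=YeSEaD????t -> prefix_len=6
Fragment 4: offset=6 data="tb" -> buffer=YeSEaDtb??t -> prefix_len=8
Fragment 5: offset=8 data="yg" -> buffer=YeSEaDtbygt -> prefix_len=11

Answer: 0 6 6 8 11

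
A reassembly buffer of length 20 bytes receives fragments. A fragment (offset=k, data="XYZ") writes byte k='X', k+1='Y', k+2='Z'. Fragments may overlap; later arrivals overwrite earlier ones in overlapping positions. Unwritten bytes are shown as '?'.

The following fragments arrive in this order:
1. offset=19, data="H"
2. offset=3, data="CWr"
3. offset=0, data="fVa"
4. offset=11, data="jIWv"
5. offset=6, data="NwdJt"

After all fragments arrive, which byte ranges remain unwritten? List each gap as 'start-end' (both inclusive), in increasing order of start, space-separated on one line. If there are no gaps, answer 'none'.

Fragment 1: offset=19 len=1
Fragment 2: offset=3 len=3
Fragment 3: offset=0 len=3
Fragment 4: offset=11 len=4
Fragment 5: offset=6 len=5
Gaps: 15-18

Answer: 15-18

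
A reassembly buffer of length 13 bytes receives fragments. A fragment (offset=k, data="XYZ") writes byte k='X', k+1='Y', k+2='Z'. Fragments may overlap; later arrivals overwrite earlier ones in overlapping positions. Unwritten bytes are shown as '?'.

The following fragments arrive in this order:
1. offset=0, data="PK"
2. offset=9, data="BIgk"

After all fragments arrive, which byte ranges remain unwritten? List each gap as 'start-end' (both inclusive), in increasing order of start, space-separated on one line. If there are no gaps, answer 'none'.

Answer: 2-8

Derivation:
Fragment 1: offset=0 len=2
Fragment 2: offset=9 len=4
Gaps: 2-8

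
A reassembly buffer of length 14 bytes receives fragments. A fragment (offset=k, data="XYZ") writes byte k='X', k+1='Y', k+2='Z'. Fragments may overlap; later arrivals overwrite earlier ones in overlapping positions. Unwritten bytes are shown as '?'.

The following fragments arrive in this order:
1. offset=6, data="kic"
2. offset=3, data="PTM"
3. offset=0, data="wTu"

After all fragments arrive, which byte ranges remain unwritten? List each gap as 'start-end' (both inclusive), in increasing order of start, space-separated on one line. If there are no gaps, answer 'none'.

Answer: 9-13

Derivation:
Fragment 1: offset=6 len=3
Fragment 2: offset=3 len=3
Fragment 3: offset=0 len=3
Gaps: 9-13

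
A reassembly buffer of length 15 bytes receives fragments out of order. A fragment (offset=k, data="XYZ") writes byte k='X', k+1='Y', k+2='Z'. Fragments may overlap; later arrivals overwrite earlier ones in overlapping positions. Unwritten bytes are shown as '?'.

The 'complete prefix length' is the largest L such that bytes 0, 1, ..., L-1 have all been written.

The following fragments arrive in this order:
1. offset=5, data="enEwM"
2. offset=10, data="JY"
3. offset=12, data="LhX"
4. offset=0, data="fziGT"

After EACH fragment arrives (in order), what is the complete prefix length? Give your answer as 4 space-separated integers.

Answer: 0 0 0 15

Derivation:
Fragment 1: offset=5 data="enEwM" -> buffer=?????enEwM????? -> prefix_len=0
Fragment 2: offset=10 data="JY" -> buffer=?????enEwMJY??? -> prefix_len=0
Fragment 3: offset=12 data="LhX" -> buffer=?????enEwMJYLhX -> prefix_len=0
Fragment 4: offset=0 data="fziGT" -> buffer=fziGTenEwMJYLhX -> prefix_len=15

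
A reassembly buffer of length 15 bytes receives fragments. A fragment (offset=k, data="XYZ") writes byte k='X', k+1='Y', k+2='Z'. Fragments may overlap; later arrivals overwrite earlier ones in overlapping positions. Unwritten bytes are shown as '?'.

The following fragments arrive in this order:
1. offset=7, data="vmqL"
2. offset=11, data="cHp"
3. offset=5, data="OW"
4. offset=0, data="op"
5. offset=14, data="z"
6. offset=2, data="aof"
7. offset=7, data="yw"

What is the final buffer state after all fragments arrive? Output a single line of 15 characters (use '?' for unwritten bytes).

Fragment 1: offset=7 data="vmqL" -> buffer=???????vmqL????
Fragment 2: offset=11 data="cHp" -> buffer=???????vmqLcHp?
Fragment 3: offset=5 data="OW" -> buffer=?????OWvmqLcHp?
Fragment 4: offset=0 data="op" -> buffer=op???OWvmqLcHp?
Fragment 5: offset=14 data="z" -> buffer=op???OWvmqLcHpz
Fragment 6: offset=2 data="aof" -> buffer=opaofOWvmqLcHpz
Fragment 7: offset=7 data="yw" -> buffer=opaofOWywqLcHpz

Answer: opaofOWywqLcHpz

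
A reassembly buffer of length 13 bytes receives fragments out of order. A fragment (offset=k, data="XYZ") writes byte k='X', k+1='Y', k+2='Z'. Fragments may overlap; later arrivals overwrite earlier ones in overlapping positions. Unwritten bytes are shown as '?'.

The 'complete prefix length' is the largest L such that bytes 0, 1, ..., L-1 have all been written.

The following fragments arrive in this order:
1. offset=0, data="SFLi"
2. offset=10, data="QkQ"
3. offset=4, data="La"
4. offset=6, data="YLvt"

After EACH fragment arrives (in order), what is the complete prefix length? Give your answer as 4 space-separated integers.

Fragment 1: offset=0 data="SFLi" -> buffer=SFLi????????? -> prefix_len=4
Fragment 2: offset=10 data="QkQ" -> buffer=SFLi??????QkQ -> prefix_len=4
Fragment 3: offset=4 data="La" -> buffer=SFLiLa????QkQ -> prefix_len=6
Fragment 4: offset=6 data="YLvt" -> buffer=SFLiLaYLvtQkQ -> prefix_len=13

Answer: 4 4 6 13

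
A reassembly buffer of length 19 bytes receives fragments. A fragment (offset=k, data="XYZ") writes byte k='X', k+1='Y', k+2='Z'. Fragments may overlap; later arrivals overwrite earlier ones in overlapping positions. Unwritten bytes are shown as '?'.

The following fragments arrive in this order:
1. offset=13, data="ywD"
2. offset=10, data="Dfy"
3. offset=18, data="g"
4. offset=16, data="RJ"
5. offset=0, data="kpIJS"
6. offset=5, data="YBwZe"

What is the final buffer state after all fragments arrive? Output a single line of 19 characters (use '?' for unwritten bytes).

Fragment 1: offset=13 data="ywD" -> buffer=?????????????ywD???
Fragment 2: offset=10 data="Dfy" -> buffer=??????????DfyywD???
Fragment 3: offset=18 data="g" -> buffer=??????????DfyywD??g
Fragment 4: offset=16 data="RJ" -> buffer=??????????DfyywDRJg
Fragment 5: offset=0 data="kpIJS" -> buffer=kpIJS?????DfyywDRJg
Fragment 6: offset=5 data="YBwZe" -> buffer=kpIJSYBwZeDfyywDRJg

Answer: kpIJSYBwZeDfyywDRJg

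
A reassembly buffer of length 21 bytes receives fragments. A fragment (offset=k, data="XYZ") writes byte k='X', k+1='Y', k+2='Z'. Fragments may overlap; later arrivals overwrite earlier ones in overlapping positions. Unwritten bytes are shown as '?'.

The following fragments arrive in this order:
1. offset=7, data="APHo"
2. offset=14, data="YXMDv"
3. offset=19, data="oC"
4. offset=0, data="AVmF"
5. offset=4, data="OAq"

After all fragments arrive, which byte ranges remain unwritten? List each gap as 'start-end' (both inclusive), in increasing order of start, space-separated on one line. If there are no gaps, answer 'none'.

Fragment 1: offset=7 len=4
Fragment 2: offset=14 len=5
Fragment 3: offset=19 len=2
Fragment 4: offset=0 len=4
Fragment 5: offset=4 len=3
Gaps: 11-13

Answer: 11-13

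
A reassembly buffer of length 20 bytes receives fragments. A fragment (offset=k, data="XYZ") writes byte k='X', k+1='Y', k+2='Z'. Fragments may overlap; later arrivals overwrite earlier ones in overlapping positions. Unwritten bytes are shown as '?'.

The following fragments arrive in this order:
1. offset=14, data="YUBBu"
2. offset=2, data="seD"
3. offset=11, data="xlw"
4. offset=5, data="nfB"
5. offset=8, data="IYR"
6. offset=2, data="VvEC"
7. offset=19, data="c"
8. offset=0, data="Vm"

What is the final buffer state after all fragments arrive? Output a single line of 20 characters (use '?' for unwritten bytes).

Fragment 1: offset=14 data="YUBBu" -> buffer=??????????????YUBBu?
Fragment 2: offset=2 data="seD" -> buffer=??seD?????????YUBBu?
Fragment 3: offset=11 data="xlw" -> buffer=??seD??????xlwYUBBu?
Fragment 4: offset=5 data="nfB" -> buffer=??seDnfB???xlwYUBBu?
Fragment 5: offset=8 data="IYR" -> buffer=??seDnfBIYRxlwYUBBu?
Fragment 6: offset=2 data="VvEC" -> buffer=??VvECfBIYRxlwYUBBu?
Fragment 7: offset=19 data="c" -> buffer=??VvECfBIYRxlwYUBBuc
Fragment 8: offset=0 data="Vm" -> buffer=VmVvECfBIYRxlwYUBBuc

Answer: VmVvECfBIYRxlwYUBBuc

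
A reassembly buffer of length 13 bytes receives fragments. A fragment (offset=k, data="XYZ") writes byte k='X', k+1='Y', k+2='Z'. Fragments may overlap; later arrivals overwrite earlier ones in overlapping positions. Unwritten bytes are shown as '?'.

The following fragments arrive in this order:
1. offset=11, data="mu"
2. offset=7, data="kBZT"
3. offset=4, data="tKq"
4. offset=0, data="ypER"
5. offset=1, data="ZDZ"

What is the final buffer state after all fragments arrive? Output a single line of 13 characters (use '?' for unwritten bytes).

Answer: yZDZtKqkBZTmu

Derivation:
Fragment 1: offset=11 data="mu" -> buffer=???????????mu
Fragment 2: offset=7 data="kBZT" -> buffer=???????kBZTmu
Fragment 3: offset=4 data="tKq" -> buffer=????tKqkBZTmu
Fragment 4: offset=0 data="ypER" -> buffer=ypERtKqkBZTmu
Fragment 5: offset=1 data="ZDZ" -> buffer=yZDZtKqkBZTmu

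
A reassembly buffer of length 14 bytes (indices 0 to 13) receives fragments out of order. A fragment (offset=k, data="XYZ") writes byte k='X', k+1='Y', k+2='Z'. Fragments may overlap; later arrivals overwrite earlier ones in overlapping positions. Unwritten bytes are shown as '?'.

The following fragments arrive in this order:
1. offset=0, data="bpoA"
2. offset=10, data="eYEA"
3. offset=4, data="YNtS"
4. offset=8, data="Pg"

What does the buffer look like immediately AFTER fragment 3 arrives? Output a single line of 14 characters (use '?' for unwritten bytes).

Fragment 1: offset=0 data="bpoA" -> buffer=bpoA??????????
Fragment 2: offset=10 data="eYEA" -> buffer=bpoA??????eYEA
Fragment 3: offset=4 data="YNtS" -> buffer=bpoAYNtS??eYEA

Answer: bpoAYNtS??eYEA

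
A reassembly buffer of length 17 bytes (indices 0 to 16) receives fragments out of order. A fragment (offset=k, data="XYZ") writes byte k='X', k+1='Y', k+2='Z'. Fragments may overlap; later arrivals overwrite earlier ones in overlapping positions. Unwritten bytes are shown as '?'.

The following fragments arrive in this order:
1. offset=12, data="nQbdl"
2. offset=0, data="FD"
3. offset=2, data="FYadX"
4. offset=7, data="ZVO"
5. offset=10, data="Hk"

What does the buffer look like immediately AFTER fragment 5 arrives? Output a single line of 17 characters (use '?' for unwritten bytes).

Fragment 1: offset=12 data="nQbdl" -> buffer=????????????nQbdl
Fragment 2: offset=0 data="FD" -> buffer=FD??????????nQbdl
Fragment 3: offset=2 data="FYadX" -> buffer=FDFYadX?????nQbdl
Fragment 4: offset=7 data="ZVO" -> buffer=FDFYadXZVO??nQbdl
Fragment 5: offset=10 data="Hk" -> buffer=FDFYadXZVOHknQbdl

Answer: FDFYadXZVOHknQbdl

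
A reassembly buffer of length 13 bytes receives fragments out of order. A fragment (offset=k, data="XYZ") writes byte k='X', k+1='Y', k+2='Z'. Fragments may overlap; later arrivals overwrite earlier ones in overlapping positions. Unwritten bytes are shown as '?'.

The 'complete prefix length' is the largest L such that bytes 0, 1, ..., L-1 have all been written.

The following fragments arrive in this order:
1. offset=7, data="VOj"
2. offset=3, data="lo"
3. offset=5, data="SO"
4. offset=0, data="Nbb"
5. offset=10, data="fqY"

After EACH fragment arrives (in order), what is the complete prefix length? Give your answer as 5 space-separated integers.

Fragment 1: offset=7 data="VOj" -> buffer=???????VOj??? -> prefix_len=0
Fragment 2: offset=3 data="lo" -> buffer=???lo??VOj??? -> prefix_len=0
Fragment 3: offset=5 data="SO" -> buffer=???loSOVOj??? -> prefix_len=0
Fragment 4: offset=0 data="Nbb" -> buffer=NbbloSOVOj??? -> prefix_len=10
Fragment 5: offset=10 data="fqY" -> buffer=NbbloSOVOjfqY -> prefix_len=13

Answer: 0 0 0 10 13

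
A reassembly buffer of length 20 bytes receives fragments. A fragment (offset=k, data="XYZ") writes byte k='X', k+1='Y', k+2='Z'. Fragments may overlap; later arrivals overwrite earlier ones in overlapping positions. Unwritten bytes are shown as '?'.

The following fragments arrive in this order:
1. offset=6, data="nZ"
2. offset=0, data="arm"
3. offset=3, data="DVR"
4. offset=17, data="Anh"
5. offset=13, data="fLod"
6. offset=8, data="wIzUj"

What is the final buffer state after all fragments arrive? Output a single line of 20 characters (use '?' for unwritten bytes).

Answer: armDVRnZwIzUjfLodAnh

Derivation:
Fragment 1: offset=6 data="nZ" -> buffer=??????nZ????????????
Fragment 2: offset=0 data="arm" -> buffer=arm???nZ????????????
Fragment 3: offset=3 data="DVR" -> buffer=armDVRnZ????????????
Fragment 4: offset=17 data="Anh" -> buffer=armDVRnZ?????????Anh
Fragment 5: offset=13 data="fLod" -> buffer=armDVRnZ?????fLodAnh
Fragment 6: offset=8 data="wIzUj" -> buffer=armDVRnZwIzUjfLodAnh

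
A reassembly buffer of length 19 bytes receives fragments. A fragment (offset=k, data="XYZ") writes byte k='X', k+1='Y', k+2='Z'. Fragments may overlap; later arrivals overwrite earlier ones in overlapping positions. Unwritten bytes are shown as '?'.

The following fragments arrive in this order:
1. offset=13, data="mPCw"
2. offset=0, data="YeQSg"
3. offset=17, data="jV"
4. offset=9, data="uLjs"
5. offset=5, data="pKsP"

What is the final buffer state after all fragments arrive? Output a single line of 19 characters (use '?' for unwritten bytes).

Fragment 1: offset=13 data="mPCw" -> buffer=?????????????mPCw??
Fragment 2: offset=0 data="YeQSg" -> buffer=YeQSg????????mPCw??
Fragment 3: offset=17 data="jV" -> buffer=YeQSg????????mPCwjV
Fragment 4: offset=9 data="uLjs" -> buffer=YeQSg????uLjsmPCwjV
Fragment 5: offset=5 data="pKsP" -> buffer=YeQSgpKsPuLjsmPCwjV

Answer: YeQSgpKsPuLjsmPCwjV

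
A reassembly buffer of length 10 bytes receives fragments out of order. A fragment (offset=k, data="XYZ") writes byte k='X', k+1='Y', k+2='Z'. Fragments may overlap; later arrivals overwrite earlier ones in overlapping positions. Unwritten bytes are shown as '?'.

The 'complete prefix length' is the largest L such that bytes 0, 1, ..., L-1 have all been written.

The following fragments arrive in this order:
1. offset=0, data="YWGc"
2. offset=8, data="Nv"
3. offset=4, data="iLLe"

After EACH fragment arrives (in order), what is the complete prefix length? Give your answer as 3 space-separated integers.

Fragment 1: offset=0 data="YWGc" -> buffer=YWGc?????? -> prefix_len=4
Fragment 2: offset=8 data="Nv" -> buffer=YWGc????Nv -> prefix_len=4
Fragment 3: offset=4 data="iLLe" -> buffer=YWGciLLeNv -> prefix_len=10

Answer: 4 4 10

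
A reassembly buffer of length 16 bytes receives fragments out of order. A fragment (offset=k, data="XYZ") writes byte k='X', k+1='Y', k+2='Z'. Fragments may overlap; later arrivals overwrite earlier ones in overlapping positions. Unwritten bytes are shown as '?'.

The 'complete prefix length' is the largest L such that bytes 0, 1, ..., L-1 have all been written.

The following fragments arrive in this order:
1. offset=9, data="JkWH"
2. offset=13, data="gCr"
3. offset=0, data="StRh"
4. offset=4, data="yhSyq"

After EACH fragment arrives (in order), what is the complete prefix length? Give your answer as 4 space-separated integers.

Answer: 0 0 4 16

Derivation:
Fragment 1: offset=9 data="JkWH" -> buffer=?????????JkWH??? -> prefix_len=0
Fragment 2: offset=13 data="gCr" -> buffer=?????????JkWHgCr -> prefix_len=0
Fragment 3: offset=0 data="StRh" -> buffer=StRh?????JkWHgCr -> prefix_len=4
Fragment 4: offset=4 data="yhSyq" -> buffer=StRhyhSyqJkWHgCr -> prefix_len=16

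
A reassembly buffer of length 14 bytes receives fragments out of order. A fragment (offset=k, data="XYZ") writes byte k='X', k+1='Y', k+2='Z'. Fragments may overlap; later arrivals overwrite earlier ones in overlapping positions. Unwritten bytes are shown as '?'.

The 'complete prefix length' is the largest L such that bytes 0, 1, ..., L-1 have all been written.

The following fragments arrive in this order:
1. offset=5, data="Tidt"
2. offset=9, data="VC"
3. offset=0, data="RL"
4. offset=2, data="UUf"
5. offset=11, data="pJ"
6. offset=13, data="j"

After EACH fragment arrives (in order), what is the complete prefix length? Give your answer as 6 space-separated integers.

Fragment 1: offset=5 data="Tidt" -> buffer=?????Tidt????? -> prefix_len=0
Fragment 2: offset=9 data="VC" -> buffer=?????TidtVC??? -> prefix_len=0
Fragment 3: offset=0 data="RL" -> buffer=RL???TidtVC??? -> prefix_len=2
Fragment 4: offset=2 data="UUf" -> buffer=RLUUfTidtVC??? -> prefix_len=11
Fragment 5: offset=11 data="pJ" -> buffer=RLUUfTidtVCpJ? -> prefix_len=13
Fragment 6: offset=13 data="j" -> buffer=RLUUfTidtVCpJj -> prefix_len=14

Answer: 0 0 2 11 13 14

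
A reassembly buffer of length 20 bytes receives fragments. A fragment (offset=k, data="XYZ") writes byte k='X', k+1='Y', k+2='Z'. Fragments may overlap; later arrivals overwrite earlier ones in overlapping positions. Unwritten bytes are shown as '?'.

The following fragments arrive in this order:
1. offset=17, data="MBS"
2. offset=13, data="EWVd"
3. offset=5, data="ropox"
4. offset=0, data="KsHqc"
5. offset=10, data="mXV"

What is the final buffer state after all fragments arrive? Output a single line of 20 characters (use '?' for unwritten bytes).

Fragment 1: offset=17 data="MBS" -> buffer=?????????????????MBS
Fragment 2: offset=13 data="EWVd" -> buffer=?????????????EWVdMBS
Fragment 3: offset=5 data="ropox" -> buffer=?????ropox???EWVdMBS
Fragment 4: offset=0 data="KsHqc" -> buffer=KsHqcropox???EWVdMBS
Fragment 5: offset=10 data="mXV" -> buffer=KsHqcropoxmXVEWVdMBS

Answer: KsHqcropoxmXVEWVdMBS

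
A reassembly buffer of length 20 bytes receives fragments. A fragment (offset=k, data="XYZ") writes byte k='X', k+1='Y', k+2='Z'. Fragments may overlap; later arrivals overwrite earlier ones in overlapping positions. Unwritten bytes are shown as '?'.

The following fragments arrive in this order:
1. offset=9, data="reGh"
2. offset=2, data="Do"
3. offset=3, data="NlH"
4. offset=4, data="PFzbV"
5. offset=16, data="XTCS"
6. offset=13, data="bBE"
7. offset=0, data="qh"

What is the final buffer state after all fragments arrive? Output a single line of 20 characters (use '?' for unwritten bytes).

Fragment 1: offset=9 data="reGh" -> buffer=?????????reGh???????
Fragment 2: offset=2 data="Do" -> buffer=??Do?????reGh???????
Fragment 3: offset=3 data="NlH" -> buffer=??DNlH???reGh???????
Fragment 4: offset=4 data="PFzbV" -> buffer=??DNPFzbVreGh???????
Fragment 5: offset=16 data="XTCS" -> buffer=??DNPFzbVreGh???XTCS
Fragment 6: offset=13 data="bBE" -> buffer=??DNPFzbVreGhbBEXTCS
Fragment 7: offset=0 data="qh" -> buffer=qhDNPFzbVreGhbBEXTCS

Answer: qhDNPFzbVreGhbBEXTCS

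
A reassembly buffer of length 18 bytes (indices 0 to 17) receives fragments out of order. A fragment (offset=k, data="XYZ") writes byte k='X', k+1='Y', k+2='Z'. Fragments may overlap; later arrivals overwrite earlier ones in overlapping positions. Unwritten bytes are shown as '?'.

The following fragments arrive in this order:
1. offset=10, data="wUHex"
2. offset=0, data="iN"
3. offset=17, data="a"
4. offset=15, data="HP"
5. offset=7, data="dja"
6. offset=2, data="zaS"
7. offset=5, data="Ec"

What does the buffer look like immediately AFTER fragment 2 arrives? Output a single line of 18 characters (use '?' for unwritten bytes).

Fragment 1: offset=10 data="wUHex" -> buffer=??????????wUHex???
Fragment 2: offset=0 data="iN" -> buffer=iN????????wUHex???

Answer: iN????????wUHex???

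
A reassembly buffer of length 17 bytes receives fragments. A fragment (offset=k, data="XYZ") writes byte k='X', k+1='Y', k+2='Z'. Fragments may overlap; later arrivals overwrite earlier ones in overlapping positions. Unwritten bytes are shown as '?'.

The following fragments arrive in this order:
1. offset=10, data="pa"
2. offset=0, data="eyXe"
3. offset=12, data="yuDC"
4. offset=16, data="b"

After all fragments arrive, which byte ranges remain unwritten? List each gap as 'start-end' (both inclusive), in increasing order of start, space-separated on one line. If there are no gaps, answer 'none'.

Fragment 1: offset=10 len=2
Fragment 2: offset=0 len=4
Fragment 3: offset=12 len=4
Fragment 4: offset=16 len=1
Gaps: 4-9

Answer: 4-9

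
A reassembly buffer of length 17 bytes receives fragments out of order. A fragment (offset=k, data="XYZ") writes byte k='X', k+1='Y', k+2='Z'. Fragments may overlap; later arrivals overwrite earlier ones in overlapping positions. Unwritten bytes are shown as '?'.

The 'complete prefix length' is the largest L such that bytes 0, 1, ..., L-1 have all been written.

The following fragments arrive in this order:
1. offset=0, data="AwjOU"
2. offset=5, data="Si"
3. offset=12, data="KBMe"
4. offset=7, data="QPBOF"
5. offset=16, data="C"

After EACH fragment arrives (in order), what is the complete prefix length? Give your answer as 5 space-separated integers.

Fragment 1: offset=0 data="AwjOU" -> buffer=AwjOU???????????? -> prefix_len=5
Fragment 2: offset=5 data="Si" -> buffer=AwjOUSi?????????? -> prefix_len=7
Fragment 3: offset=12 data="KBMe" -> buffer=AwjOUSi?????KBMe? -> prefix_len=7
Fragment 4: offset=7 data="QPBOF" -> buffer=AwjOUSiQPBOFKBMe? -> prefix_len=16
Fragment 5: offset=16 data="C" -> buffer=AwjOUSiQPBOFKBMeC -> prefix_len=17

Answer: 5 7 7 16 17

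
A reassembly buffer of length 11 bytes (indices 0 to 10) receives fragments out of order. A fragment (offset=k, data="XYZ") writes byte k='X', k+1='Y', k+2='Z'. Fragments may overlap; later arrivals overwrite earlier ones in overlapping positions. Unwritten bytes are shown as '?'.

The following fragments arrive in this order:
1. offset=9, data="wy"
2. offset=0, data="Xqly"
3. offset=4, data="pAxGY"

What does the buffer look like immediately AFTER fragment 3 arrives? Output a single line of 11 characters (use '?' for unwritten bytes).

Fragment 1: offset=9 data="wy" -> buffer=?????????wy
Fragment 2: offset=0 data="Xqly" -> buffer=Xqly?????wy
Fragment 3: offset=4 data="pAxGY" -> buffer=XqlypAxGYwy

Answer: XqlypAxGYwy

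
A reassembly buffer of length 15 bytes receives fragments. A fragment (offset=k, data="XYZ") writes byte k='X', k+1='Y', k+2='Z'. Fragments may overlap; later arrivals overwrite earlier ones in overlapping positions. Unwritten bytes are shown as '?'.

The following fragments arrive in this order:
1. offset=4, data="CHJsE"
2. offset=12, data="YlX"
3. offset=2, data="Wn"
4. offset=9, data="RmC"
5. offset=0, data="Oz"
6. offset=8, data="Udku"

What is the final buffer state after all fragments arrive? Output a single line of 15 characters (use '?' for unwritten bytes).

Fragment 1: offset=4 data="CHJsE" -> buffer=????CHJsE??????
Fragment 2: offset=12 data="YlX" -> buffer=????CHJsE???YlX
Fragment 3: offset=2 data="Wn" -> buffer=??WnCHJsE???YlX
Fragment 4: offset=9 data="RmC" -> buffer=??WnCHJsERmCYlX
Fragment 5: offset=0 data="Oz" -> buffer=OzWnCHJsERmCYlX
Fragment 6: offset=8 data="Udku" -> buffer=OzWnCHJsUdkuYlX

Answer: OzWnCHJsUdkuYlX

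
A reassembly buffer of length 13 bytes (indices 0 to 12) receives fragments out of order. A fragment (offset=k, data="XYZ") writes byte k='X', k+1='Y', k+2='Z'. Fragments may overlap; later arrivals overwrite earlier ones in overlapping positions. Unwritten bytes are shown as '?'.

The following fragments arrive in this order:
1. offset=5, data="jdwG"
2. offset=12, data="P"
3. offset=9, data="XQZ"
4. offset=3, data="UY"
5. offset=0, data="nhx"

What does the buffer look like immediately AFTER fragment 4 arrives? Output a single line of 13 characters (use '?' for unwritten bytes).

Answer: ???UYjdwGXQZP

Derivation:
Fragment 1: offset=5 data="jdwG" -> buffer=?????jdwG????
Fragment 2: offset=12 data="P" -> buffer=?????jdwG???P
Fragment 3: offset=9 data="XQZ" -> buffer=?????jdwGXQZP
Fragment 4: offset=3 data="UY" -> buffer=???UYjdwGXQZP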